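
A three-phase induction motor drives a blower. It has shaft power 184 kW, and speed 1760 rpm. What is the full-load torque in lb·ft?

736 lb·ft

ω = 2π × 1760/60 = 184.3 rad/s
τ = P/ω = 184000/184.3 = 998.4 N·m
In lb·ft: 998.4/1.356 = 736 lb·ft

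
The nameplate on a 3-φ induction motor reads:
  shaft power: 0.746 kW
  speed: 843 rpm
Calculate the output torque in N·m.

8.45 N·m

ω = 2π × 843/60 = 88.28 rad/s
τ = P/ω = 746/88.28 = 8.45 N·m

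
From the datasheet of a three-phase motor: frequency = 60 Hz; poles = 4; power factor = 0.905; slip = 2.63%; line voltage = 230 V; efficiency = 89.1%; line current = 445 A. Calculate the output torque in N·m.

P_in = √3·V·I·cosφ = 1.732 × 230 × 445 × 0.905 = 160430 W
P_out = η·P_in = 0.891 × 160430 = 142943 W
n_s = 120×60/4 = 1800 rpm; n = 1800×(1−0.0263) = 1753 rpm
ω = 2π×1753/60 = 183.6 rad/s
τ = P_out/ω = 142943/183.6 = 779 N·m

779 N·m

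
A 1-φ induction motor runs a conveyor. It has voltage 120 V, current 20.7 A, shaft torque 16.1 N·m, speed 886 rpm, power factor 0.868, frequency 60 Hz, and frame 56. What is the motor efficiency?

ω = 2π × 886/60 = 92.78 rad/s; P_out = τω = 16.1 × 92.78 = 1494 W
P_in = V·I·cosφ = 120 × 20.7 × 0.868 = 2156 W
η = P_out / P_in = 1494 / 2156 = 0.693 = 69.3%

69.3 %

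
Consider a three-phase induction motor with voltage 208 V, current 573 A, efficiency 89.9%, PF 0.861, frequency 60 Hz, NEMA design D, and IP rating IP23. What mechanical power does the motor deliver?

P_in = √3·V·I·cosφ = 1.732 × 208 × 573 × 0.861 = 177733 W
P_out = η·P_in = 0.899 × 177733 = 159782 W

160 kW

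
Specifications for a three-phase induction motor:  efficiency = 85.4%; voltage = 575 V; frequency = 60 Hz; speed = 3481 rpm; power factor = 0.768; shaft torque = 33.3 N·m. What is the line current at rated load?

18.6 A

ω = 2π×3481/60 = 364.5 rad/s; P_out = τω = 33.3 × 364.5 = 12138 W
P_in = P_out / η = 12138 / 0.854 = 14213 W
I_L = P_in / (√3·V_L·cosφ) = 14213 / (1.732 × 575 × 0.768) = 18.6 A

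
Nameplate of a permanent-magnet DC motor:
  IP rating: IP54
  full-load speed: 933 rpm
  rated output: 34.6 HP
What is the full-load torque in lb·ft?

P_out = 34.6 × 746 = 25812 W
ω = 2π × 933/60 = 97.7 rad/s
τ = P_out/ω = 25812/97.7 = 264.2 N·m
In lb·ft: 264.2/1.356 = 195 lb·ft

195 lb·ft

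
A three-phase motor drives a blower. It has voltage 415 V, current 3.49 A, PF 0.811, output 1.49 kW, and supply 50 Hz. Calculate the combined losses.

544 W

P_in = √3·V·I·cosφ = 1.732×415×3.49×0.811 = 2034 W
P_out = 1490 W
Losses = P_in − P_out = 2034 − 1490 = 544 W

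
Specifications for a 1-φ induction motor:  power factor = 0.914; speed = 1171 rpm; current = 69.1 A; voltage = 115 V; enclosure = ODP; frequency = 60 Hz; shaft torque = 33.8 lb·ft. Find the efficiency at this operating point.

77.4 %

τ = 33.8 lb·ft × 1.356 = 45.83 N·m
ω = 2π × 1171/60 = 122.6 rad/s; P_out = τω = 45.83 × 122.6 = 5619 W
P_in = V·I·cosφ = 115 × 69.1 × 0.914 = 7263 W
η = P_out / P_in = 5619 / 7263 = 0.774 = 77.4%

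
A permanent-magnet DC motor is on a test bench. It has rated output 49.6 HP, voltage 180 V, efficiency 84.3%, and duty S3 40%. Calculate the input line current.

P_out = 49.6 × 746 = 37002 W
P_in = P_out / η = 37002 / 0.843 = 43893 W
I = P_in / V = 43893 / 180 = 244 A

244 A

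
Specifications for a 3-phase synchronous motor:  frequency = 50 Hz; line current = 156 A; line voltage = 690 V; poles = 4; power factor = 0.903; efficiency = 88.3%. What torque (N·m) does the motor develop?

P_in = √3·V·I·cosφ = 1.732 × 690 × 156 × 0.903 = 168349 W
P_out = η·P_in = 0.883 × 168349 = 148652 W
n = n_s = 120×50/4 = 1500 rpm (synchronous)
ω = 2π×1500/60 = 157.1 rad/s
τ = P_out/ω = 148652/157.1 = 946 N·m

946 N·m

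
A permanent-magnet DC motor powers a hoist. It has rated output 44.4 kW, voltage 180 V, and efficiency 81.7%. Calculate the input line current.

302 A

P_out = 44.4 kW = 44400 W
P_in = P_out / η = 44400 / 0.817 = 54345 W
I = P_in / V = 54345 / 180 = 302 A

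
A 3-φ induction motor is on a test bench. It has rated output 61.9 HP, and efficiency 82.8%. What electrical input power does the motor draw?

P_out = 61.9 × 746 = 46177 W
P_in = P_out/η = 46177/0.828 = 55769 W = 55.8 kW

55.8 kW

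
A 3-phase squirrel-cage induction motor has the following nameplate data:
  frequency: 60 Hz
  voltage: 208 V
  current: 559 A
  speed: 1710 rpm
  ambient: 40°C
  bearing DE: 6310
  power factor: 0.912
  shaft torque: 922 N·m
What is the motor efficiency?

ω = 2π × 1710/60 = 179.1 rad/s; P_out = τω = 922 × 179.1 = 165130 W
P_in = √3·V_L·I_L·cosφ = 1.732 × 208 × 559 × 0.912 = 183661 W
η = P_out / P_in = 165130 / 183661 = 0.899 = 89.9%

89.9 %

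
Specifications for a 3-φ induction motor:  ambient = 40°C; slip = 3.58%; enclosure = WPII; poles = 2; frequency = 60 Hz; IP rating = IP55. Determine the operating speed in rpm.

3471 rpm

n_s = 120f/p = 120×60/2 = 3600 rpm
n = n_s(1 − s) = 3600 × (1 − 0.0358) = 3471 rpm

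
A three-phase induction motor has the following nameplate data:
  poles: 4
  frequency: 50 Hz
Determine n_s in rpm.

1500 rpm

n_s = 120f/p = 120×50/4 = 1500 rpm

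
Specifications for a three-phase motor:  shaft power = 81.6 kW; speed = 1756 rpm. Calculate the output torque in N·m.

ω = 2π × 1756/60 = 183.9 rad/s
τ = P/ω = 81600/183.9 = 444 N·m

444 N·m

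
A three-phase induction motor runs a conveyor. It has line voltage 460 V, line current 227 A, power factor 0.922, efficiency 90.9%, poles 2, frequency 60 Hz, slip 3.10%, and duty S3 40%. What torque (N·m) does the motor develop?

415 N·m

P_in = √3·V·I·cosφ = 1.732 × 460 × 227 × 0.922 = 166749 W
P_out = η·P_in = 0.909 × 166749 = 151575 W
n_s = 120×60/2 = 3600 rpm; n = 3600×(1−0.031) = 3488 rpm
ω = 2π×3488/60 = 365.3 rad/s
τ = P_out/ω = 151575/365.3 = 415 N·m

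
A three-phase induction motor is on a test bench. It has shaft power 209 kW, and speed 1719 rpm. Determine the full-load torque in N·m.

ω = 2π × 1719/60 = 180 rad/s
τ = P/ω = 209000/180 = 1160 N·m

1160 N·m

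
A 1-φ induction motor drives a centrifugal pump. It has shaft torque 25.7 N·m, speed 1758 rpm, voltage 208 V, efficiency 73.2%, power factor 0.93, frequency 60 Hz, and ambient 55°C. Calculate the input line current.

ω = 2π×1758/60 = 184.1 rad/s; P_out = τω = 25.7 × 184.1 = 4731 W
P_in = P_out / η = 4731 / 0.732 = 6463 W
I = P_in / (V·cosφ) = 6463 / (208 × 0.93) = 33.4 A

33.4 A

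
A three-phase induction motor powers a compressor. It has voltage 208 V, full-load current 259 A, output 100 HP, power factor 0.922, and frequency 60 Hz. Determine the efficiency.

P_out = 100 × 746 = 74600 W
P_in = √3·V_L·I_L·cosφ = 1.732 × 208 × 259 × 0.922 = 86028 W
η = P_out / P_in = 74600 / 86028 = 0.867 = 86.7%

86.7 %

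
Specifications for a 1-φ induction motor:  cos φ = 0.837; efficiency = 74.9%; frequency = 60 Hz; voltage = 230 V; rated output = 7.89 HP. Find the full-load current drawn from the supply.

40.8 A

P_out = 7.89 × 746 = 5886 W
P_in = P_out / η = 5886 / 0.749 = 7858 W
I = P_in / (V·cosφ) = 7858 / (230 × 0.837) = 40.8 A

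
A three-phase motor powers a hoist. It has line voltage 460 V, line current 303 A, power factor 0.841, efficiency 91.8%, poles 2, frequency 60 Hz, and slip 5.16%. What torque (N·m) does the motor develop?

521 N·m

P_in = √3·V·I·cosφ = 1.732 × 460 × 303 × 0.841 = 203023 W
P_out = η·P_in = 0.918 × 203023 = 186375 W
n_s = 120×60/2 = 3600 rpm; n = 3600×(1−0.0516) = 3414 rpm
ω = 2π×3414/60 = 357.5 rad/s
τ = P_out/ω = 186375/357.5 = 521 N·m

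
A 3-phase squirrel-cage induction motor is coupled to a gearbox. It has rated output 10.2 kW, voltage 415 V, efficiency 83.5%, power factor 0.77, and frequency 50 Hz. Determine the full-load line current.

P_out = 10.2 kW = 10200 W
P_in = P_out / η = 10200 / 0.835 = 12216 W
I_L = P_in / (√3·V_L·cosφ) = 12216 / (1.732 × 415 × 0.77) = 22.1 A

22.1 A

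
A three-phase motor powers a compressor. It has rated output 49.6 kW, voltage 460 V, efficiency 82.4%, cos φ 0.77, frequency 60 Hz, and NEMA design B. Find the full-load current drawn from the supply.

P_out = 49.6 kW = 49600 W
P_in = P_out / η = 49600 / 0.824 = 60194 W
I_L = P_in / (√3·V_L·cosφ) = 60194 / (1.732 × 460 × 0.77) = 98.1 A

98.1 A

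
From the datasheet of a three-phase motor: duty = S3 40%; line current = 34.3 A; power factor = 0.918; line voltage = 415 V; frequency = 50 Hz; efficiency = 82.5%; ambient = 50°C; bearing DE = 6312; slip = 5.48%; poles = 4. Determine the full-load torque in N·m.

126 N·m

P_in = √3·V·I·cosφ = 1.732 × 415 × 34.3 × 0.918 = 22633 W
P_out = η·P_in = 0.825 × 22633 = 18672 W
n_s = 120×50/4 = 1500 rpm; n = 1500×(1−0.0548) = 1418 rpm
ω = 2π×1418/60 = 148.5 rad/s
τ = P_out/ω = 18672/148.5 = 126 N·m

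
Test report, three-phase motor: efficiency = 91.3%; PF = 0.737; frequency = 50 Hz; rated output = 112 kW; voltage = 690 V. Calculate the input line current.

P_out = 112 kW = 112000 W
P_in = P_out / η = 112000 / 0.913 = 122673 W
I_L = P_in / (√3·V_L·cosφ) = 122673 / (1.732 × 690 × 0.737) = 139 A

139 A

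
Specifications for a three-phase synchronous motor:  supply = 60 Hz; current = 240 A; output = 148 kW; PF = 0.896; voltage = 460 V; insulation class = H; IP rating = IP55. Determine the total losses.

P_in = √3·V·I·cosφ = 1.732×460×240×0.896 = 171327 W
P_out = 148000 W
Losses = P_in − P_out = 171327 − 148000 = 23327 W

23.3 kW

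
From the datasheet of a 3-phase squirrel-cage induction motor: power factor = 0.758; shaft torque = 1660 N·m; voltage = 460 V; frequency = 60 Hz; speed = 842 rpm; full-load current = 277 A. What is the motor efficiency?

87.5 %

ω = 2π × 842/60 = 88.17 rad/s; P_out = τω = 1660 × 88.17 = 146362 W
P_in = √3·V_L·I_L·cosφ = 1.732 × 460 × 277 × 0.758 = 167284 W
η = P_out / P_in = 146362 / 167284 = 0.875 = 87.5%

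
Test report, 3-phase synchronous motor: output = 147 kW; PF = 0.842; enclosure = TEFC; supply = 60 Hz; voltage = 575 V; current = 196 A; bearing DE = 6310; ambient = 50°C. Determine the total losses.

P_in = √3·V·I·cosφ = 1.732×575×196×0.842 = 164355 W
P_out = 147000 W
Losses = P_in − P_out = 164355 − 147000 = 17355 W

17400 W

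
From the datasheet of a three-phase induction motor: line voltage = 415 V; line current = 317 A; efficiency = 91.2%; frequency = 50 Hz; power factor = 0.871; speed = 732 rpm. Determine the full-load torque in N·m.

2360 N·m

P_in = √3·V·I·cosφ = 1.732 × 415 × 317 × 0.871 = 198460 W
P_out = η·P_in = 0.912 × 198460 = 180996 W
n = 732 rpm
ω = 2π×732/60 = 76.65 rad/s
τ = P_out/ω = 180996/76.65 = 2360 N·m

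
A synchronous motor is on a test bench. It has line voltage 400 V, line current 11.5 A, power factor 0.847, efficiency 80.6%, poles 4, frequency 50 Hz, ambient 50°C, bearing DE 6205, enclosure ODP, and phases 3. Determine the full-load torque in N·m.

P_in = √3·V·I·cosφ = 1.732 × 400 × 11.5 × 0.847 = 6748 W
P_out = η·P_in = 0.806 × 6748 = 5439 W
n = n_s = 120×50/4 = 1500 rpm (synchronous)
ω = 2π×1500/60 = 157.1 rad/s
τ = P_out/ω = 5439/157.1 = 34.6 N·m

34.6 N·m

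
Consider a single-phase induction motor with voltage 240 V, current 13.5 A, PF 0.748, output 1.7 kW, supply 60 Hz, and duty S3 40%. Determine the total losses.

P_in = V·I·cosφ = 240×13.5×0.748 = 2424 W
P_out = 1700 W
Losses = P_in − P_out = 2424 − 1700 = 724 W

724 W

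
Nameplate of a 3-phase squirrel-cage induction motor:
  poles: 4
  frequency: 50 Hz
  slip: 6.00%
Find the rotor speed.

n_s = 120f/p = 120×50/4 = 1500 rpm
n = n_s(1 − s) = 1500 × (1 − 0.06) = 1410 rpm

1410 rpm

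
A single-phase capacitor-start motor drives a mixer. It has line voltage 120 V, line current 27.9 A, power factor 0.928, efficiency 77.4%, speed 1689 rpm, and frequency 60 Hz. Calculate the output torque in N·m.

P_in = V·I·cosφ = 120 × 27.9 × 0.928 = 3107 W
P_out = η·P_in = 0.774 × 3107 = 2405 W
n = 1689 rpm
ω = 2π×1689/60 = 176.9 rad/s
τ = P_out/ω = 2405/176.9 = 13.6 N·m

13.6 N·m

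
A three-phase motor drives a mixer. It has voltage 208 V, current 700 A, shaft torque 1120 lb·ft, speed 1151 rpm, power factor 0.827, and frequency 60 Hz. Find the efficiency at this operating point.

τ = 1120 lb·ft × 1.356 = 1519 N·m
ω = 2π × 1151/60 = 120.5 rad/s; P_out = τω = 1519 × 120.5 = 183040 W
P_in = √3·V_L·I_L·cosφ = 1.732 × 208 × 700 × 0.827 = 208552 W
η = P_out / P_in = 183040 / 208552 = 0.878 = 87.8%

87.8 %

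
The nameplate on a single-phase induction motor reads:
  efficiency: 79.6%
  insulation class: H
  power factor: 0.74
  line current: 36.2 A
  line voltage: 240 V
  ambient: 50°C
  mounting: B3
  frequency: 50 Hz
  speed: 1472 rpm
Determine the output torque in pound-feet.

24.5 lb·ft

P_in = V·I·cosφ = 240 × 36.2 × 0.74 = 6429 W
P_out = η·P_in = 0.796 × 6429 = 5117 W
n = 1472 rpm
ω = 2π×1472/60 = 154.1 rad/s
τ = P_out/ω = 5117/154.1 = 33.21 N·m
In lb·ft: 33.21/1.356 = 24.5 lb·ft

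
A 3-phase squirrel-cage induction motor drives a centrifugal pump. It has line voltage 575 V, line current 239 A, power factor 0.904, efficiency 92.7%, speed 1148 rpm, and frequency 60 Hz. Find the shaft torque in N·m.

1660 N·m

P_in = √3·V·I·cosφ = 1.732 × 575 × 239 × 0.904 = 215170 W
P_out = η·P_in = 0.927 × 215170 = 199463 W
n = 1148 rpm
ω = 2π×1148/60 = 120.2 rad/s
τ = P_out/ω = 199463/120.2 = 1660 N·m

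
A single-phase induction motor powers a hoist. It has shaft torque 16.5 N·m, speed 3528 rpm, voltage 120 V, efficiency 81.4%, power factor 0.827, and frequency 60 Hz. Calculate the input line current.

75.5 A

ω = 2π×3528/60 = 369.5 rad/s; P_out = τω = 16.5 × 369.5 = 6097 W
P_in = P_out / η = 6097 / 0.814 = 7490 W
I = P_in / (V·cosφ) = 7490 / (120 × 0.827) = 75.5 A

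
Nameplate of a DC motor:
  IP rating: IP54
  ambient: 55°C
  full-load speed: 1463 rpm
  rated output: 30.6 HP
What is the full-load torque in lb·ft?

P_out = 30.6 × 746 = 22828 W
ω = 2π × 1463/60 = 153.2 rad/s
τ = P_out/ω = 22828/153.2 = 149 N·m
In lb·ft: 149/1.356 = 110 lb·ft

110 lb·ft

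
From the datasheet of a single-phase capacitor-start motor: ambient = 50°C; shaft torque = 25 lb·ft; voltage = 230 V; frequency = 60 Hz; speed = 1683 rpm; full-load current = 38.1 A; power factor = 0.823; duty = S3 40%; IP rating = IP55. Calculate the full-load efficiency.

82.8 %

τ = 25 lb·ft × 1.356 = 33.9 N·m
ω = 2π × 1683/60 = 176.2 rad/s; P_out = τω = 33.9 × 176.2 = 5973 W
P_in = V·I·cosφ = 230 × 38.1 × 0.823 = 7212 W
η = P_out / P_in = 5973 / 7212 = 0.828 = 82.8%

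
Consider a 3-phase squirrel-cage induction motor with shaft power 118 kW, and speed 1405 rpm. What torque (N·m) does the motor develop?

802 N·m

ω = 2π × 1405/60 = 147.1 rad/s
τ = P/ω = 118000/147.1 = 802 N·m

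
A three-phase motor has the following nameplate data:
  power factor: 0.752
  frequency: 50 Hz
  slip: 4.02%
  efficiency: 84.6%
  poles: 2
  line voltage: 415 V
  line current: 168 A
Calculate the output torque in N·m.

255 N·m

P_in = √3·V·I·cosφ = 1.732 × 415 × 168 × 0.752 = 90808 W
P_out = η·P_in = 0.846 × 90808 = 76824 W
n_s = 120×50/2 = 3000 rpm; n = 3000×(1−0.0402) = 2879 rpm
ω = 2π×2879/60 = 301.5 rad/s
τ = P_out/ω = 76824/301.5 = 255 N·m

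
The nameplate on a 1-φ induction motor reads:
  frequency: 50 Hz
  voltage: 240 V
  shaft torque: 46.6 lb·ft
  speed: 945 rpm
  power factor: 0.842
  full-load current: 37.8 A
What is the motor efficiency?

81.9 %

τ = 46.6 lb·ft × 1.356 = 63.19 N·m
ω = 2π × 945/60 = 98.96 rad/s; P_out = τω = 63.19 × 98.96 = 6253 W
P_in = V·I·cosφ = 240 × 37.8 × 0.842 = 7639 W
η = P_out / P_in = 6253 / 7639 = 0.819 = 81.9%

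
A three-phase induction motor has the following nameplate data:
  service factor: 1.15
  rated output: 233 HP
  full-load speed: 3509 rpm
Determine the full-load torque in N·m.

473 N·m

P_out = 233 × 746 = 173818 W
ω = 2π × 3509/60 = 367.5 rad/s
τ = P_out/ω = 173818/367.5 = 473 N·m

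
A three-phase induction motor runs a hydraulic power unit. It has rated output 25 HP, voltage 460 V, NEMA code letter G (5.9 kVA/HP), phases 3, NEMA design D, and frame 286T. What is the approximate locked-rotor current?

185 A

S_LR = 5.9 × 25 = 147.5 kVA
I_LR = S_LR/(√3·V_L) = 147500/(1.732×460) = 185 A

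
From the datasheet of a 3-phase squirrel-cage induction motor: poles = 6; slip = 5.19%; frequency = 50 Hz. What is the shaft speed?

n_s = 120f/p = 120×50/6 = 1000 rpm
n = n_s(1 − s) = 1000 × (1 − 0.0519) = 948 rpm

948 rpm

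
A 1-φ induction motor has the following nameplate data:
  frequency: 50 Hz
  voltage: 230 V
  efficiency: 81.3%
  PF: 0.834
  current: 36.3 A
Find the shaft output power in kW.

5.66 kW

P_in = V·I·cosφ = 230 × 36.3 × 0.834 = 6963 W
P_out = η·P_in = 0.813 × 6963 = 5661 W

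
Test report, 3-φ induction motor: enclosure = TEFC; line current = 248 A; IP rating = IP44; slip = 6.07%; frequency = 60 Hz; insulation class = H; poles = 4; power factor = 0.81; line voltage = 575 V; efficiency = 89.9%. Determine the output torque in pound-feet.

749 lb·ft

P_in = √3·V·I·cosφ = 1.732 × 575 × 248 × 0.81 = 200056 W
P_out = η·P_in = 0.899 × 200056 = 179850 W
n_s = 120×60/4 = 1800 rpm; n = 1800×(1−0.0607) = 1691 rpm
ω = 2π×1691/60 = 177.1 rad/s
τ = P_out/ω = 179850/177.1 = 1016 N·m
In lb·ft: 1016/1.356 = 749 lb·ft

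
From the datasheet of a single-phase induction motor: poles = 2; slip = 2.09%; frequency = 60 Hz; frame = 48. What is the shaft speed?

3525 rpm

n_s = 120f/p = 120×60/2 = 3600 rpm
n = n_s(1 − s) = 3600 × (1 − 0.0209) = 3525 rpm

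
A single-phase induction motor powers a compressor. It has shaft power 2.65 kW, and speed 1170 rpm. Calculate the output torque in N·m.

ω = 2π × 1170/60 = 122.5 rad/s
τ = P/ω = 2650/122.5 = 21.6 N·m

21.6 N·m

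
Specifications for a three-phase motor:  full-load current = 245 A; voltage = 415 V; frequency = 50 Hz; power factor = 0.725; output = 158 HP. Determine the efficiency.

P_out = 158 × 746 = 117868 W
P_in = √3·V_L·I_L·cosφ = 1.732 × 415 × 245 × 0.725 = 127673 W
η = P_out / P_in = 117868 / 127673 = 0.923 = 92.3%

92.3 %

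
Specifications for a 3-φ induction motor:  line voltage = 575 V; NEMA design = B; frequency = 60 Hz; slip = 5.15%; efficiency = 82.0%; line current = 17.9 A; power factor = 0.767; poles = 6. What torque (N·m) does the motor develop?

94.1 N·m

P_in = √3·V·I·cosφ = 1.732 × 575 × 17.9 × 0.767 = 13673 W
P_out = η·P_in = 0.82 × 13673 = 11212 W
n_s = 120×60/6 = 1200 rpm; n = 1200×(1−0.0515) = 1138 rpm
ω = 2π×1138/60 = 119.2 rad/s
τ = P_out/ω = 11212/119.2 = 94.1 N·m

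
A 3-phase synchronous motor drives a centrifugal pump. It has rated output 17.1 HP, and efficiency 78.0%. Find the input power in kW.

16.4 kW

P_out = 17.1 × 746 = 12757 W
P_in = P_out/η = 12757/0.78 = 16355 W = 16.4 kW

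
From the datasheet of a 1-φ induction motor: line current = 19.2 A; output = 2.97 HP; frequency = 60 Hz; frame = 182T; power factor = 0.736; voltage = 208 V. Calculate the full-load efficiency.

P_out = 2.97 × 746 = 2216 W
P_in = V·I·cosφ = 208 × 19.2 × 0.736 = 2939 W
η = P_out / P_in = 2216 / 2939 = 0.754 = 75.4%

75.4 %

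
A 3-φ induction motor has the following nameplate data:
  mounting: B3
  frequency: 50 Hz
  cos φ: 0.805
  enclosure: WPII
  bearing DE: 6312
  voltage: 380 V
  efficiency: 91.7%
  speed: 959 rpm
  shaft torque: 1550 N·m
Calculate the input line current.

ω = 2π×959/60 = 100.4 rad/s; P_out = τω = 1550 × 100.4 = 155620 W
P_in = P_out / η = 155620 / 0.917 = 169706 W
I_L = P_in / (√3·V_L·cosφ) = 169706 / (1.732 × 380 × 0.805) = 320 A

320 A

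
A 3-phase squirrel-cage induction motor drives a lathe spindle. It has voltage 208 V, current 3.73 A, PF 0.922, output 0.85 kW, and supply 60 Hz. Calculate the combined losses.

P_in = √3·V·I·cosφ = 1.732×208×3.73×0.922 = 1239 W
P_out = 850 W
Losses = P_in − P_out = 1239 − 850 = 389 W

389 W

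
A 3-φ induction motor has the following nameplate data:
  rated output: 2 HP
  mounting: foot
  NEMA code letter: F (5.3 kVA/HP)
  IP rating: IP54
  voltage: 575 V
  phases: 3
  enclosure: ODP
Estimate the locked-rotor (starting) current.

10.6 A

S_LR = 5.3 × 2 = 10.6 kVA
I_LR = S_LR/(√3·V_L) = 10600/(1.732×575) = 10.6 A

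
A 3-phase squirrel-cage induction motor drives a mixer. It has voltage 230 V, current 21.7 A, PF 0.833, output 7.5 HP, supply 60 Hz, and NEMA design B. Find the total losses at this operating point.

1610 W

P_in = √3·V·I·cosφ = 1.732×230×21.7×0.833 = 7201 W
P_out = 7.5×746 = 5595 W
Losses = P_in − P_out = 7201 − 5595 = 1606 W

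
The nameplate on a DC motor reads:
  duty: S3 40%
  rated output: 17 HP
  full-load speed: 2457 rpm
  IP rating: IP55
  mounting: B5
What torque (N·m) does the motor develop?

49.3 N·m

P_out = 17 × 746 = 12682 W
ω = 2π × 2457/60 = 257.3 rad/s
τ = P_out/ω = 12682/257.3 = 49.3 N·m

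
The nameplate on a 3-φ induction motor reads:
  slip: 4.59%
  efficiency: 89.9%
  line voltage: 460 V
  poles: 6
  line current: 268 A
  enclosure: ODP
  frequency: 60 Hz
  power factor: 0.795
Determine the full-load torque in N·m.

1270 N·m

P_in = √3·V·I·cosφ = 1.732 × 460 × 268 × 0.795 = 169749 W
P_out = η·P_in = 0.899 × 169749 = 152604 W
n_s = 120×60/6 = 1200 rpm; n = 1200×(1−0.0459) = 1145 rpm
ω = 2π×1145/60 = 119.9 rad/s
τ = P_out/ω = 152604/119.9 = 1270 N·m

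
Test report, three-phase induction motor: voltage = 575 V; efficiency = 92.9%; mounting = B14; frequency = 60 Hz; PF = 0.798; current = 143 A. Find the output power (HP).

142 HP

P_in = √3·V·I·cosφ = 1.732 × 575 × 143 × 0.798 = 113646 W
P_out = η·P_in = 0.929 × 113646 = 105577 W
= 105577/746 = 142 HP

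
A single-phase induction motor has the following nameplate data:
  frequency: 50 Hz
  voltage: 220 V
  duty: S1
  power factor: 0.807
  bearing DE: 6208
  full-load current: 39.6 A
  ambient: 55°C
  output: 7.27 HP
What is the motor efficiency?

P_out = 7.27 × 746 = 5423 W
P_in = V·I·cosφ = 220 × 39.6 × 0.807 = 7031 W
η = P_out / P_in = 5423 / 7031 = 0.771 = 77.1%

77.1 %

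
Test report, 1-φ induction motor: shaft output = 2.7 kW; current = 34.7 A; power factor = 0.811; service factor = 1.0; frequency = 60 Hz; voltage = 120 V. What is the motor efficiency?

80.0 %

P_out = 2.7 kW = 2700 W
P_in = V·I·cosφ = 120 × 34.7 × 0.811 = 3377 W
η = P_out / P_in = 2700 / 3377 = 0.800 = 80.0%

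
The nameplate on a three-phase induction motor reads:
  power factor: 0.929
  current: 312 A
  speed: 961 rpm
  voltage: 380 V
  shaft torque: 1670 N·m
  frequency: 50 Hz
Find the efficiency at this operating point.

ω = 2π × 961/60 = 100.6 rad/s; P_out = τω = 1670 × 100.6 = 168002 W
P_in = √3·V_L·I_L·cosφ = 1.732 × 380 × 312 × 0.929 = 190766 W
η = P_out / P_in = 168002 / 190766 = 0.881 = 88.1%

88.1 %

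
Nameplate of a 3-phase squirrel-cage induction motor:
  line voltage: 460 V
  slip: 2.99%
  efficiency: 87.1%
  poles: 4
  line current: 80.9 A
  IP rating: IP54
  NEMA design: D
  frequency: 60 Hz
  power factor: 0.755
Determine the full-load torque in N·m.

P_in = √3·V·I·cosφ = 1.732 × 460 × 80.9 × 0.755 = 48663 W
P_out = η·P_in = 0.871 × 48663 = 42385 W
n_s = 120×60/4 = 1800 rpm; n = 1800×(1−0.0299) = 1746 rpm
ω = 2π×1746/60 = 182.8 rad/s
τ = P_out/ω = 42385/182.8 = 232 N·m

232 N·m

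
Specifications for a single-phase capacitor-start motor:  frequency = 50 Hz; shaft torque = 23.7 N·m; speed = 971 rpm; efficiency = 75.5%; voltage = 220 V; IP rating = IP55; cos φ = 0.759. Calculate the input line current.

19.1 A

ω = 2π×971/60 = 101.7 rad/s; P_out = τω = 23.7 × 101.7 = 2410 W
P_in = P_out / η = 2410 / 0.755 = 3192 W
I = P_in / (V·cosφ) = 3192 / (220 × 0.759) = 19.1 A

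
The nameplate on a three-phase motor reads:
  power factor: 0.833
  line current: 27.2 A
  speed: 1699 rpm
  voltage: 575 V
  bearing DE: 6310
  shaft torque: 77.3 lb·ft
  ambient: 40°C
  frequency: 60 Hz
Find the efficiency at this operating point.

τ = 77.3 lb·ft × 1.356 = 104.8 N·m
ω = 2π × 1699/60 = 177.9 rad/s; P_out = τω = 104.8 × 177.9 = 18644 W
P_in = √3·V_L·I_L·cosφ = 1.732 × 575 × 27.2 × 0.833 = 22565 W
η = P_out / P_in = 18644 / 22565 = 0.826 = 82.6%

82.6 %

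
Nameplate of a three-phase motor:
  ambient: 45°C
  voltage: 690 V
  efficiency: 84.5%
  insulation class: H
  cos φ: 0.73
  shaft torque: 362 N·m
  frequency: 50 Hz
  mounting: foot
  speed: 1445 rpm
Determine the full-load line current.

ω = 2π×1445/60 = 151.3 rad/s; P_out = τω = 362 × 151.3 = 54771 W
P_in = P_out / η = 54771 / 0.845 = 64818 W
I_L = P_in / (√3·V_L·cosφ) = 64818 / (1.732 × 690 × 0.73) = 74.3 A

74.3 A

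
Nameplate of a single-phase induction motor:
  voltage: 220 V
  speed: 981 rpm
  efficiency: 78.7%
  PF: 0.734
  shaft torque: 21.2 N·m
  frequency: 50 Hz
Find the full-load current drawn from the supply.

ω = 2π×981/60 = 102.7 rad/s; P_out = τω = 21.2 × 102.7 = 2177 W
P_in = P_out / η = 2177 / 0.787 = 2766 W
I = P_in / (V·cosφ) = 2766 / (220 × 0.734) = 17.1 A

17.1 A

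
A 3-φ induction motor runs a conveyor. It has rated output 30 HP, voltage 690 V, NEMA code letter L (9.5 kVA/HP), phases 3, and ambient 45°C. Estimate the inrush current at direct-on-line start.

S_LR = 9.5 × 30 = 285 kVA
I_LR = S_LR/(√3·V_L) = 285000/(1.732×690) = 238 A

238 A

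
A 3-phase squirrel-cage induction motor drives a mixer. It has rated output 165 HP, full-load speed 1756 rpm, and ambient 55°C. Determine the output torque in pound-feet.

494 lb·ft

P_out = 165 × 746 = 123090 W
ω = 2π × 1756/60 = 183.9 rad/s
τ = P_out/ω = 123090/183.9 = 669.3 N·m
In lb·ft: 669.3/1.356 = 494 lb·ft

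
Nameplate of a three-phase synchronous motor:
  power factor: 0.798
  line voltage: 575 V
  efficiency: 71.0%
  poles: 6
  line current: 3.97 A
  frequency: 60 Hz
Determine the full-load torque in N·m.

P_in = √3·V·I·cosφ = 1.732 × 575 × 3.97 × 0.798 = 3155 W
P_out = η·P_in = 0.71 × 3155 = 2240 W
n = n_s = 120×60/6 = 1200 rpm (synchronous)
ω = 2π×1200/60 = 125.7 rad/s
τ = P_out/ω = 2240/125.7 = 17.8 N·m

17.8 N·m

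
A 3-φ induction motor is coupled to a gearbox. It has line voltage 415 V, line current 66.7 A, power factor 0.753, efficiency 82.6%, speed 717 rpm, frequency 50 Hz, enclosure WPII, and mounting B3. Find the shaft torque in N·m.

P_in = √3·V·I·cosφ = 1.732 × 415 × 66.7 × 0.753 = 36101 W
P_out = η·P_in = 0.826 × 36101 = 29819 W
n = 717 rpm
ω = 2π×717/60 = 75.08 rad/s
τ = P_out/ω = 29819/75.08 = 397 N·m

397 N·m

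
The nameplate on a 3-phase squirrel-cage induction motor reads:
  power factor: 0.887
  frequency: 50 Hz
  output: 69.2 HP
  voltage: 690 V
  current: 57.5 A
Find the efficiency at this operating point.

P_out = 69.2 × 746 = 51623 W
P_in = √3·V_L·I_L·cosφ = 1.732 × 690 × 57.5 × 0.887 = 60952 W
η = P_out / P_in = 51623 / 60952 = 0.847 = 84.7%

84.7 %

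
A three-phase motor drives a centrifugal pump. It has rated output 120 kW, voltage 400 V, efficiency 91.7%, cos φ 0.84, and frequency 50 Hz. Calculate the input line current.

225 A

P_out = 120 kW = 120000 W
P_in = P_out / η = 120000 / 0.917 = 130862 W
I_L = P_in / (√3·V_L·cosφ) = 130862 / (1.732 × 400 × 0.84) = 225 A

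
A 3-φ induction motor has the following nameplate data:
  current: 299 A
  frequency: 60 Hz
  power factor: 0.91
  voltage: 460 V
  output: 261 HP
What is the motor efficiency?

P_out = 261 × 746 = 194706 W
P_in = √3·V_L·I_L·cosφ = 1.732 × 460 × 299 × 0.91 = 216780 W
η = P_out / P_in = 194706 / 216780 = 0.898 = 89.8%

89.8 %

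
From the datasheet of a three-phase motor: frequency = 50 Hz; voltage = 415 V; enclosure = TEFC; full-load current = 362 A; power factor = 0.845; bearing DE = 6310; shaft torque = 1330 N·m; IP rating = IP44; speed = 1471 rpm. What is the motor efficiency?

93.2 %

ω = 2π × 1471/60 = 154 rad/s; P_out = τω = 1330 × 154 = 204820 W
P_in = √3·V_L·I_L·cosφ = 1.732 × 415 × 362 × 0.845 = 219868 W
η = P_out / P_in = 204820 / 219868 = 0.932 = 93.2%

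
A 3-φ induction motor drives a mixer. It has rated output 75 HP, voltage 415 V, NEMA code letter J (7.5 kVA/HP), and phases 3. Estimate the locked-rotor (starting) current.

783 A

S_LR = 7.5 × 75 = 562.5 kVA
I_LR = S_LR/(√3·V_L) = 562500/(1.732×415) = 783 A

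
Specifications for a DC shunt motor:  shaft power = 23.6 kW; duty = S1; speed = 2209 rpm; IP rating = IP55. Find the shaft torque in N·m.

102 N·m

ω = 2π × 2209/60 = 231.3 rad/s
τ = P/ω = 23600/231.3 = 102 N·m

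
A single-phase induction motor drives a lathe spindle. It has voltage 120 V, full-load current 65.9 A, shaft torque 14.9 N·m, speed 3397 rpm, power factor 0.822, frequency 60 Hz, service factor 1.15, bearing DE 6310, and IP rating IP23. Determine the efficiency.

ω = 2π × 3397/60 = 355.7 rad/s; P_out = τω = 14.9 × 355.7 = 5300 W
P_in = V·I·cosφ = 120 × 65.9 × 0.822 = 6500 W
η = P_out / P_in = 5300 / 6500 = 0.815 = 81.5%

81.5 %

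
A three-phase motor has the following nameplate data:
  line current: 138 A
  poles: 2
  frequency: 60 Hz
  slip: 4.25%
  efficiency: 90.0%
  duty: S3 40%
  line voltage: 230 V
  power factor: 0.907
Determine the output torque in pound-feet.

91.7 lb·ft

P_in = √3·V·I·cosφ = 1.732 × 230 × 138 × 0.907 = 49861 W
P_out = η·P_in = 0.9 × 49861 = 44875 W
n_s = 120×60/2 = 3600 rpm; n = 3600×(1−0.0425) = 3447 rpm
ω = 2π×3447/60 = 361 rad/s
τ = P_out/ω = 44875/361 = 124.3 N·m
In lb·ft: 124.3/1.356 = 91.7 lb·ft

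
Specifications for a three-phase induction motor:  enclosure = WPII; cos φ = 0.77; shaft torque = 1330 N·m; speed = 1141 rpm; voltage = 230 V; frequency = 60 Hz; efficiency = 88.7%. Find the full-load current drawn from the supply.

ω = 2π×1141/60 = 119.5 rad/s; P_out = τω = 1330 × 119.5 = 158935 W
P_in = P_out / η = 158935 / 0.887 = 179183 W
I_L = P_in / (√3·V_L·cosφ) = 179183 / (1.732 × 230 × 0.77) = 584 A

584 A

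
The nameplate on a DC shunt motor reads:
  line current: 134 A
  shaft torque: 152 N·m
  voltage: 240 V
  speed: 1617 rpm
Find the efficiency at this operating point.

ω = 2π × 1617/60 = 169.3 rad/s; P_out = τω = 152 × 169.3 = 25734 W
P_in = V·I = 240 × 134 = 32160 W
η = P_out / P_in = 25734 / 32160 = 0.800 = 80.0%

80.0 %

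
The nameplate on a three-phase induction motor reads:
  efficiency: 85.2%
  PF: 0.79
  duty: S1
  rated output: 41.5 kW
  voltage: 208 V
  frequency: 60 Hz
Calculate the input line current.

171 A

P_out = 41.5 kW = 41500 W
P_in = P_out / η = 41500 / 0.852 = 48709 W
I_L = P_in / (√3·V_L·cosφ) = 48709 / (1.732 × 208 × 0.79) = 171 A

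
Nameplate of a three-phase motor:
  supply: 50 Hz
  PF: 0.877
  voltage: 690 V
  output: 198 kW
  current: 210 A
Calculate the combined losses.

P_in = √3·V·I·cosφ = 1.732×690×210×0.877 = 220098 W
P_out = 198000 W
Losses = P_in − P_out = 220098 − 198000 = 22098 W

22.1 kW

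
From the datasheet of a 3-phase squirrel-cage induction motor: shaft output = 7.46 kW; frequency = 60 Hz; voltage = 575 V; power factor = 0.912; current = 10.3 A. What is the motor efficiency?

P_out = 7.46 kW = 7460 W
P_in = √3·V_L·I_L·cosφ = 1.732 × 575 × 10.3 × 0.912 = 9355 W
η = P_out / P_in = 7460 / 9355 = 0.797 = 79.7%

79.7 %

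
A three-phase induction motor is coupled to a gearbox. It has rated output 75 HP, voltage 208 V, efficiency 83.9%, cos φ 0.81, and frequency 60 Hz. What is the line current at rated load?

P_out = 75 × 746 = 55950 W
P_in = P_out / η = 55950 / 0.839 = 66687 W
I_L = P_in / (√3·V_L·cosφ) = 66687 / (1.732 × 208 × 0.81) = 229 A

229 A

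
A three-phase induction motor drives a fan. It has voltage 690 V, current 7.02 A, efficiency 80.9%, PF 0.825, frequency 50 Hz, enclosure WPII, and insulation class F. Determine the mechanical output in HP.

P_in = √3·V·I·cosφ = 1.732 × 690 × 7.02 × 0.825 = 6921 W
P_out = η·P_in = 0.809 × 6921 = 5599 W
= 5599/746 = 7.51 HP

7.51 HP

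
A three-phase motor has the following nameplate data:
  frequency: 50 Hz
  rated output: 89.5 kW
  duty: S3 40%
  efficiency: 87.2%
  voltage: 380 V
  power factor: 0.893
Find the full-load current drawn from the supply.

P_out = 89.5 kW = 89500 W
P_in = P_out / η = 89500 / 0.872 = 102638 W
I_L = P_in / (√3·V_L·cosφ) = 102638 / (1.732 × 380 × 0.893) = 175 A

175 A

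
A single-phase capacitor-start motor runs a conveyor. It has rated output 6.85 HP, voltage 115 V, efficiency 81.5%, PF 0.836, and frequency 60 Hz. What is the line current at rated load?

65.2 A

P_out = 6.85 × 746 = 5110 W
P_in = P_out / η = 5110 / 0.815 = 6270 W
I = P_in / (V·cosφ) = 6270 / (115 × 0.836) = 65.2 A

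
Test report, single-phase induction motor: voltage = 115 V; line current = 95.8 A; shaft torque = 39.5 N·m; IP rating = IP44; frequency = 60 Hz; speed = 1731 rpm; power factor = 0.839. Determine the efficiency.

77.5 %

ω = 2π × 1731/60 = 181.3 rad/s; P_out = τω = 39.5 × 181.3 = 7161 W
P_in = V·I·cosφ = 115 × 95.8 × 0.839 = 9243 W
η = P_out / P_in = 7161 / 9243 = 0.775 = 77.5%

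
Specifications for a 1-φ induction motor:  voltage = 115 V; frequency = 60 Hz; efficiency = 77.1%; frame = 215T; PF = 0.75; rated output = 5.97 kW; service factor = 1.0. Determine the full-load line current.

89.8 A

P_out = 5.97 kW = 5970 W
P_in = P_out / η = 5970 / 0.771 = 7743 W
I = P_in / (V·cosφ) = 7743 / (115 × 0.75) = 89.8 A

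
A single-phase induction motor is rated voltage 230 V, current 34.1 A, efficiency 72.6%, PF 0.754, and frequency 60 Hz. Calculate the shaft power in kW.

4.29 kW

P_in = V·I·cosφ = 230 × 34.1 × 0.754 = 5914 W
P_out = η·P_in = 0.726 × 5914 = 4294 W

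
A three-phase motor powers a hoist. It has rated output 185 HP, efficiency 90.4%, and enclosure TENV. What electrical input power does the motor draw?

153 kW

P_out = 185 × 746 = 138010 W
P_in = P_out/η = 138010/0.904 = 152666 W = 153 kW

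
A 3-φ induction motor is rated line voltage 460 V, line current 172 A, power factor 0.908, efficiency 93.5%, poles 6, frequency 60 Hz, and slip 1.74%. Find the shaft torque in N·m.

P_in = √3·V·I·cosφ = 1.732 × 460 × 172 × 0.908 = 124429 W
P_out = η·P_in = 0.935 × 124429 = 116341 W
n_s = 120×60/6 = 1200 rpm; n = 1200×(1−0.0174) = 1179 rpm
ω = 2π×1179/60 = 123.5 rad/s
τ = P_out/ω = 116341/123.5 = 942 N·m

942 N·m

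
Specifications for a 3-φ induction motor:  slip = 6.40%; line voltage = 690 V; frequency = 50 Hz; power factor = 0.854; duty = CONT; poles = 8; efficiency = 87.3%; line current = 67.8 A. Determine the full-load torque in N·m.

P_in = √3·V·I·cosφ = 1.732 × 690 × 67.8 × 0.854 = 69197 W
P_out = η·P_in = 0.873 × 69197 = 60409 W
n_s = 120×50/8 = 750 rpm; n = 750×(1−0.064) = 702 rpm
ω = 2π×702/60 = 73.51 rad/s
τ = P_out/ω = 60409/73.51 = 822 N·m

822 N·m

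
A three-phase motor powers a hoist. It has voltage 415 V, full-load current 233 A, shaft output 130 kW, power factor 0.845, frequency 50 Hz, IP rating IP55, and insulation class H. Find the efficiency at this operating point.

91.9 %

P_out = 130 kW = 130000 W
P_in = √3·V_L·I_L·cosφ = 1.732 × 415 × 233 × 0.845 = 141517 W
η = P_out / P_in = 130000 / 141517 = 0.919 = 91.9%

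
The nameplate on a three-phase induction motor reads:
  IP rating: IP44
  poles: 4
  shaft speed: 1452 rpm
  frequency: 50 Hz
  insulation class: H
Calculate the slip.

n_s = 120f/p = 120×50/4 = 1500 rpm
s = (n_s − n)/n_s = (1500 − 1452)/1500 = 0.0320

3.20 %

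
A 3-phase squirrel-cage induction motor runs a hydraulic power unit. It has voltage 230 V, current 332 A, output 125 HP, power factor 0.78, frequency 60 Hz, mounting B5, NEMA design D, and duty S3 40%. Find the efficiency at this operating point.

90.4 %

P_out = 125 × 746 = 93250 W
P_in = √3·V_L·I_L·cosφ = 1.732 × 230 × 332 × 0.78 = 103159 W
η = P_out / P_in = 93250 / 103159 = 0.904 = 90.4%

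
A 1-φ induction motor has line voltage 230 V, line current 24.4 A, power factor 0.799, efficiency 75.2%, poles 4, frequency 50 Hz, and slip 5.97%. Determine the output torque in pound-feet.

16.8 lb·ft

P_in = V·I·cosφ = 230 × 24.4 × 0.799 = 4484 W
P_out = η·P_in = 0.752 × 4484 = 3372 W
n_s = 120×50/4 = 1500 rpm; n = 1500×(1−0.0597) = 1410 rpm
ω = 2π×1410/60 = 147.7 rad/s
τ = P_out/ω = 3372/147.7 = 22.83 N·m
In lb·ft: 22.83/1.356 = 16.8 lb·ft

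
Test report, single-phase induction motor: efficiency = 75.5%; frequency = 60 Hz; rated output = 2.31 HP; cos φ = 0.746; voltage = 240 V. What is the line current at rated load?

12.7 A

P_out = 2.31 × 746 = 1723 W
P_in = P_out / η = 1723 / 0.755 = 2282 W
I = P_in / (V·cosφ) = 2282 / (240 × 0.746) = 12.7 A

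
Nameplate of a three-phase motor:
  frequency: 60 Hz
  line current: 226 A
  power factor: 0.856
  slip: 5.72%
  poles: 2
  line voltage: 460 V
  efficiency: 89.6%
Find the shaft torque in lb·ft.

287 lb·ft

P_in = √3·V·I·cosφ = 1.732 × 460 × 226 × 0.856 = 154130 W
P_out = η·P_in = 0.896 × 154130 = 138100 W
n_s = 120×60/2 = 3600 rpm; n = 3600×(1−0.0572) = 3394 rpm
ω = 2π×3394/60 = 355.4 rad/s
τ = P_out/ω = 138100/355.4 = 388.6 N·m
In lb·ft: 388.6/1.356 = 287 lb·ft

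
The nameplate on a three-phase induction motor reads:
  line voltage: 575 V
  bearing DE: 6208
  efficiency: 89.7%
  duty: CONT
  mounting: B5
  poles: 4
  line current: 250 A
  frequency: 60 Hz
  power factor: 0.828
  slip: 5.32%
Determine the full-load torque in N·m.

1040 N·m

P_in = √3·V·I·cosφ = 1.732 × 575 × 250 × 0.828 = 206151 W
P_out = η·P_in = 0.897 × 206151 = 184917 W
n_s = 120×60/4 = 1800 rpm; n = 1800×(1−0.0532) = 1704 rpm
ω = 2π×1704/60 = 178.4 rad/s
τ = P_out/ω = 184917/178.4 = 1040 N·m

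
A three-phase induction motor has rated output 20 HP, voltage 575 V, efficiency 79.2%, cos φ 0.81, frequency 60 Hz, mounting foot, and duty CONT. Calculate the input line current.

P_out = 20 × 746 = 14920 W
P_in = P_out / η = 14920 / 0.792 = 18838 W
I_L = P_in / (√3·V_L·cosφ) = 18838 / (1.732 × 575 × 0.81) = 23.4 A

23.4 A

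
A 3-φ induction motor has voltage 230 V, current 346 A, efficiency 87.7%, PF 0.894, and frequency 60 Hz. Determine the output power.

108 kW

P_in = √3·V·I·cosφ = 1.732 × 230 × 346 × 0.894 = 123222 W
P_out = η·P_in = 0.877 × 123222 = 108066 W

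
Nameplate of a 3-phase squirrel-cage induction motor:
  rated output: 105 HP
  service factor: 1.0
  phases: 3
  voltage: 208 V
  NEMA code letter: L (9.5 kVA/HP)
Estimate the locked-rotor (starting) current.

S_LR = 9.5 × 105 = 997.5 kVA
I_LR = S_LR/(√3·V_L) = 997500/(1.732×208) = 2770 A

2770 A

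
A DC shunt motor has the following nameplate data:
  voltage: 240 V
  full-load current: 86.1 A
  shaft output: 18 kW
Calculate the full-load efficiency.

87.1 %

P_out = 18 kW = 18000 W
P_in = V·I = 240 × 86.1 = 20664 W
η = P_out / P_in = 18000 / 20664 = 0.871 = 87.1%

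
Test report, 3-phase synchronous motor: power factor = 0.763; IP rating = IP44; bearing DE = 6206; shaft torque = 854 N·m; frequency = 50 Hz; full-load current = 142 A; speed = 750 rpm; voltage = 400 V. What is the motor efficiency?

89.4 %

ω = 2π × 750/60 = 78.54 rad/s; P_out = τω = 854 × 78.54 = 67073 W
P_in = √3·V_L·I_L·cosφ = 1.732 × 400 × 142 × 0.763 = 75062 W
η = P_out / P_in = 67073 / 75062 = 0.894 = 89.4%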